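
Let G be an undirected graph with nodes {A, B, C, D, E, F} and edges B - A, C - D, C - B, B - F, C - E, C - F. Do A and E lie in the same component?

From A we can reach A, B, C, D, E, F, which includes E.

Yes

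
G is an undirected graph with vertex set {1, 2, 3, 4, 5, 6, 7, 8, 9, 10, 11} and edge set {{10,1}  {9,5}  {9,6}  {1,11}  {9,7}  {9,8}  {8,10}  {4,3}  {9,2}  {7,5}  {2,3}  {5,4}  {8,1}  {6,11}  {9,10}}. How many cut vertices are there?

Removing 9 increases the component count from 1 to 2, so 9 is a cut vertex.
By contrast removing 7 leaves 1 component; it is not a cut vertex. No other vertex is a cut vertex either.

1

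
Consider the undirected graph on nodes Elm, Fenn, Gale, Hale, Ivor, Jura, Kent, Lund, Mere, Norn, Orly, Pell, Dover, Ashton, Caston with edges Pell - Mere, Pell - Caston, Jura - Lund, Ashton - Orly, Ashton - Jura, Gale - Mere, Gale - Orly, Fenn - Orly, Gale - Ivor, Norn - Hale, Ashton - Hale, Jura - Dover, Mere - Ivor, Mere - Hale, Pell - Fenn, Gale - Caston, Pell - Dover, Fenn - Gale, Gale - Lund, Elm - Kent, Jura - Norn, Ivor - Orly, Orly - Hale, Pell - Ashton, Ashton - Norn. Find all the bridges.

Elm-Kent

The edges on the cycle Ashton-Jura-Norn-Ashton are not bridges since each lies on that cycle.
But removing Elm - Kent disconnects Elm from Kent — this is a bridge.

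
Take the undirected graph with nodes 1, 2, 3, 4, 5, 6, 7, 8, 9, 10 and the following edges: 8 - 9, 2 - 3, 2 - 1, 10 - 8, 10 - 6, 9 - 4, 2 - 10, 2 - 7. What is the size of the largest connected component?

9

5 is isolated — a component by itself.
Starting from 1 we can reach 1, 2, 3, 4, 6, 7, 8, 9, 10. That is one component of size 9.
The largest has 9 vertices.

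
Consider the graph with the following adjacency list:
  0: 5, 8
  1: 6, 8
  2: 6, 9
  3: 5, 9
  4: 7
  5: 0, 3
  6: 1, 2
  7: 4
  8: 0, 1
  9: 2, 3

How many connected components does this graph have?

Starting from 4 we can reach 4, 7. That is one component of size 2.
Starting from 0 we can reach 0, 1, 2, 3, 5, 6, 8, 9. That is one component of size 8.
Total: 2 components.

2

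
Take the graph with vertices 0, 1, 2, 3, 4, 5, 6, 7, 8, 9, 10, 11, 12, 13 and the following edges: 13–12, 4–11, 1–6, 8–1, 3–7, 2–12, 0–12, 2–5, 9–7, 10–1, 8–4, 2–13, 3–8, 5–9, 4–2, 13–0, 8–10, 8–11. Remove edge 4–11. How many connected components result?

1

4 and 11 are still connected via 4-8-11, so the component count stays at 1.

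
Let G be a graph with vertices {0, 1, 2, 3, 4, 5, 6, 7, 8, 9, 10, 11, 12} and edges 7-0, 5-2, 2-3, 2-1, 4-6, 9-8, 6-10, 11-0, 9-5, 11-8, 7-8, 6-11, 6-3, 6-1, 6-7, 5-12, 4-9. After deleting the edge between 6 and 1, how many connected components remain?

1

6 and 1 are still connected via 6-3-2-1, so the component count stays at 1.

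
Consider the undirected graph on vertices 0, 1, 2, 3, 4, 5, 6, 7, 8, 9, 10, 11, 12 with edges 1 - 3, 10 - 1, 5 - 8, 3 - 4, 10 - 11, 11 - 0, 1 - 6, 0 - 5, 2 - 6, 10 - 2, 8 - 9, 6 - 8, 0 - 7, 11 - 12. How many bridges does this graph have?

5

The edges on the cycle 10-11-0-5-8-6-1-10 are not bridges since each lies on that cycle.
But removing 4 - 3 disconnects 4 from 3; removing 12 - 11 disconnects 12 from 11; removing 8 - 9 disconnects 8 from 9; removing 0 - 7 disconnects 0 from 7 — these are bridges.
In total 5 edges are bridges.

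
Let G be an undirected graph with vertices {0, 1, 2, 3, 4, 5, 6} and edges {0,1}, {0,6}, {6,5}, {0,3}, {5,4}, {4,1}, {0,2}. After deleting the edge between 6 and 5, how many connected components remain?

6 and 5 are still connected via 6-0-1-4-5, so the component count stays at 1.

1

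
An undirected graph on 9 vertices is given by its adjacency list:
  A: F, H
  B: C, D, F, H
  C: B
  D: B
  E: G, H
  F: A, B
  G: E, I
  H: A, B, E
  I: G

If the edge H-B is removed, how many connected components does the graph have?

1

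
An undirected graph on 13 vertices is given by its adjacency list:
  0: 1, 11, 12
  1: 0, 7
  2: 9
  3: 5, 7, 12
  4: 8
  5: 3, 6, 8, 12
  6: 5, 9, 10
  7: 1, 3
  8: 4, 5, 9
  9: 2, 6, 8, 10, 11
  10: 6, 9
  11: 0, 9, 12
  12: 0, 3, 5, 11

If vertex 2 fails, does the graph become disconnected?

Deleting 2 leaves 1 component (was 1), so 2 is not a cut vertex.

No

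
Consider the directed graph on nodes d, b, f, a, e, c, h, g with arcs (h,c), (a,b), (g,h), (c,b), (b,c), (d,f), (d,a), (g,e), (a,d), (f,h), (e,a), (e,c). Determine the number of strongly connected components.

6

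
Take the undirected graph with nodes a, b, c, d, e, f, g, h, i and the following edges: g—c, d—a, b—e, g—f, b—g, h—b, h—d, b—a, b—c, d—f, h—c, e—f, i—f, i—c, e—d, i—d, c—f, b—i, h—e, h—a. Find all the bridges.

none

The edges on the cycle h-b-i-d-f-c-h are not bridges since each lies on that cycle.
Every edge lies on some cycle, so there are no bridges.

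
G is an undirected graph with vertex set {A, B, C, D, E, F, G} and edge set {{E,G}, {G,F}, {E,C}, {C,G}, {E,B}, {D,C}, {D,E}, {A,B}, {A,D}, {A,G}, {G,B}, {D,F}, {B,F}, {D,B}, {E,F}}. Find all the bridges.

none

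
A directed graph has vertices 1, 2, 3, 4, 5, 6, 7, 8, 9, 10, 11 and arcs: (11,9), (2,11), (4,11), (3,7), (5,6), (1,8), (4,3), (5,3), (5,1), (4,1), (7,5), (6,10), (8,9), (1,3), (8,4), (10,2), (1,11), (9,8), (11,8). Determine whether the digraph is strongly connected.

From 7 we can reach every vertex (1, 2, 3, 4, 5, 6, 7, 8, 9, 10, 11), and every vertex can reach 7 (1, 2, 3, 4, 5, 6, 7, 8, 9, 10, 11). So the whole graph is one strongly connected component.

Yes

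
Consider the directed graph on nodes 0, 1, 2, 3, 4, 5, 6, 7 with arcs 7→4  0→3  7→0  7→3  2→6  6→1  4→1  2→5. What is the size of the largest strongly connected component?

{1} is an SCC by itself.
{5} is an SCC by itself.
{7} is an SCC by itself.
{3} is an SCC by itself.
{4} is an SCC by itself.
(and 3 more singleton SCCs)
The largest has 1 vertex.

1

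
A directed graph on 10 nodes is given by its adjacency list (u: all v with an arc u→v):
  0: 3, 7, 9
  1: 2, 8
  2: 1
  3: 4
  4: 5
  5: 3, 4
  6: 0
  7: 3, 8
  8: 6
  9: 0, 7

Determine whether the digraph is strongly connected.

There is no directed path from 3 to 1, so the graph is not strongly connected.

No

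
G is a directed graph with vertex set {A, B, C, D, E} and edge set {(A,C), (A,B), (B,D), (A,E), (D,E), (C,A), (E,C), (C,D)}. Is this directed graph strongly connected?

Yes

From A we can reach every vertex (A, B, C, D, E), and every vertex can reach A (A, B, C, D, E). So the whole graph is one strongly connected component.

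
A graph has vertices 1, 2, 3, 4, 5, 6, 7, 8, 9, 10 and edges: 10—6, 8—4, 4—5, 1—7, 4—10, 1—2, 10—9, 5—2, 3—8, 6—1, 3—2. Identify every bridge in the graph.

The edges on the cycle 3-8-4-10-6-1-2-3 are not bridges since each lies on that cycle.
But removing 10—9 disconnects 10 from 9; removing 1—7 disconnects 1 from 7 — these are bridges.

1-7, 10-9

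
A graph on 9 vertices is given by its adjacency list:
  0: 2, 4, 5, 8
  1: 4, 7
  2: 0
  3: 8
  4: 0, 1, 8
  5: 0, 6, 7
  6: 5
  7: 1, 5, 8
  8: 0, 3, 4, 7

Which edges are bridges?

0-2, 3-8, 5-6

The edges on the cycle 8-7-1-4-8 are not bridges since each lies on that cycle.
But removing 2-0 disconnects 2 from 0; removing 6-5 disconnects 6 from 5; removing 3-8 disconnects 3 from 8 — these are bridges.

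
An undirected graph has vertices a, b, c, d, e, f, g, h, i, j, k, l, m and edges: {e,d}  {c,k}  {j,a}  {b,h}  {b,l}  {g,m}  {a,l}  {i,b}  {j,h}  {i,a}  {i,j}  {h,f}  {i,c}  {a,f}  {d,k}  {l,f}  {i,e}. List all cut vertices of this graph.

Removing i increases the component count from 2 to 3, so i is a cut vertex.
By contrast removing h leaves 2 components; it is not a cut vertex. No other vertex is a cut vertex either.

i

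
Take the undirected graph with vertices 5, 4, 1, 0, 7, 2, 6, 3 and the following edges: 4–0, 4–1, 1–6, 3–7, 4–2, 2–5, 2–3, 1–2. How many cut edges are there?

The edges on the cycle 4-1-2-4 are not bridges since each lies on that cycle.
But removing 3–7 disconnects 3 from 7; removing 2–3 disconnects 2 from 3; removing 4–0 disconnects 4 from 0; removing 1–6 disconnects 1 from 6 — these are bridges.
In total 5 edges are bridges.

5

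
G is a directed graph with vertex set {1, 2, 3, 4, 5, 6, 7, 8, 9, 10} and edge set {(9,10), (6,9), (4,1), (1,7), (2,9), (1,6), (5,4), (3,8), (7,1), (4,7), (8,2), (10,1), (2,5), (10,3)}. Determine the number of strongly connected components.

{1, 2, 3, 4, 5, 6, 7, 8, 9, 10} are all mutually reachable — one SCC of size 10.
That gives 1 strongly connected component.

1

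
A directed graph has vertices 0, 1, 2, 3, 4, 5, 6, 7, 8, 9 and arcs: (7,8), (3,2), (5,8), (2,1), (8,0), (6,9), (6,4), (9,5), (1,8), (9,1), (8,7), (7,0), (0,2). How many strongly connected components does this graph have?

6

{0, 1, 2, 7, 8} are all mutually reachable — one SCC of size 5.
{6} is an SCC by itself.
{4} is an SCC by itself.
{5} is an SCC by itself.
{9} is an SCC by itself.
(and 1 more singleton SCC)
That gives 6 strongly connected components.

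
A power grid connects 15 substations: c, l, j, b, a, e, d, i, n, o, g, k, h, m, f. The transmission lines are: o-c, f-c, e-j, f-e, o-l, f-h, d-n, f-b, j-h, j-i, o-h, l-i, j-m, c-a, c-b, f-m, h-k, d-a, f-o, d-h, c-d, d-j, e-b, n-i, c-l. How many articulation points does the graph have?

Removing h increases the component count from 2 to 3, so h is a cut vertex.
By contrast removing n leaves 2 components; it is not a cut vertex. No other vertex is a cut vertex either.

1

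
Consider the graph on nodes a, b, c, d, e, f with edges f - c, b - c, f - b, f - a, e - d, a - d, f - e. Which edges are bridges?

none

The edges on the cycle f-b-c-f are not bridges since each lies on that cycle.
Every edge lies on some cycle, so there are no bridges.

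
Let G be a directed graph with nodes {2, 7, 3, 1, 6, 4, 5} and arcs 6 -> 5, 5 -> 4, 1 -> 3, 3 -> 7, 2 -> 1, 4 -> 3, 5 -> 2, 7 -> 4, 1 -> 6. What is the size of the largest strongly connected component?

4

{1, 2, 5, 6} are all mutually reachable — one SCC of size 4.
{3, 4, 7} are all mutually reachable — one SCC of size 3.
The largest has 4 vertices.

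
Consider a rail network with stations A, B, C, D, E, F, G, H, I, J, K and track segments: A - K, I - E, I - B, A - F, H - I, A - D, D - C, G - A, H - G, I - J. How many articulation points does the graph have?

Removing A increases the component count from 1 to 4, so A is a cut vertex.
Removing D increases the component count from 1 to 2, so D is a cut vertex.
Removing G increases the component count from 1 to 2, so G is a cut vertex.
Likewise H, I are cut vertices.
By contrast removing C leaves 1 component; it is not a cut vertex. No other vertex is a cut vertex either.

5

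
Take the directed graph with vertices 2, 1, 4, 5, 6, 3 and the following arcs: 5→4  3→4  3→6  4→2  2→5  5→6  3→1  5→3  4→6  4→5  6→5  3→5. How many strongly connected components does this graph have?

{2, 3, 4, 5, 6} are all mutually reachable — one SCC of size 5.
{1} is an SCC by itself.
That gives 2 strongly connected components.

2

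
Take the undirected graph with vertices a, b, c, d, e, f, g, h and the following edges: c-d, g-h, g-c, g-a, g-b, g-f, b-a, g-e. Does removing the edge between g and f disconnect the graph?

Yes

Removing g-f leaves no path between g and f: the component count goes from 1 to 2. So it is a bridge.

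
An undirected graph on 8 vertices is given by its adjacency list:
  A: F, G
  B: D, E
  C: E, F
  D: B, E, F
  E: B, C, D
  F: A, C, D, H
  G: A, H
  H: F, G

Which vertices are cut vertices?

Removing F increases the component count from 1 to 2, so F is a cut vertex.
By contrast removing G leaves 1 component; it is not a cut vertex. No other vertex is a cut vertex either.

F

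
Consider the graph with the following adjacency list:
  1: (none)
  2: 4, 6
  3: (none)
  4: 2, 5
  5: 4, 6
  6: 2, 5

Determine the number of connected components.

3

1 is isolated — a component by itself.
3 is isolated — a component by itself.
Starting from 2 we can reach 2, 4, 5, 6. That is one component of size 4.
Total: 3 components.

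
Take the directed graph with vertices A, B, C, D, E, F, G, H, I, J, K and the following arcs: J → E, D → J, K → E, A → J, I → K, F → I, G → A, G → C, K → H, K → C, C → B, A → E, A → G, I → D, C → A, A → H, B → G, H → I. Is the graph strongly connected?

No

There is no directed path from K to F, so the graph is not strongly connected.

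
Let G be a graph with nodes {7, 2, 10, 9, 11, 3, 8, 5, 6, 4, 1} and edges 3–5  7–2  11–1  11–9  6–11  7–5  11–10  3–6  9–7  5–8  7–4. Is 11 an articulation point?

Deleting 11 raises the number of components from 1 to 3, so 11 is a cut vertex.

Yes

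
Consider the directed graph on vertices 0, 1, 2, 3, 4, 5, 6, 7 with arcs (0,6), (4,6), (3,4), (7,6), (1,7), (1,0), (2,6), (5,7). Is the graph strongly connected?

There is no directed path from 4 to 5, so the graph is not strongly connected.

No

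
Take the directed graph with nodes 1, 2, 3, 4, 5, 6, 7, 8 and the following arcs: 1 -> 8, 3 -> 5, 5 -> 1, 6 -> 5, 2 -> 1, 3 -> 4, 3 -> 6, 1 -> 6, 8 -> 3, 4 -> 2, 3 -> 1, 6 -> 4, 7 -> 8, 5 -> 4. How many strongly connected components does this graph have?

{1, 2, 3, 4, 5, 6, 8} are all mutually reachable — one SCC of size 7.
{7} is an SCC by itself.
That gives 2 strongly connected components.

2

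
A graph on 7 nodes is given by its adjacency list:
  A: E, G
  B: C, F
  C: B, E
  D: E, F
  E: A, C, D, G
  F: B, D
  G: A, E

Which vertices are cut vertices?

Removing E increases the component count from 1 to 2, so E is a cut vertex.
By contrast removing F leaves 1 component; it is not a cut vertex. No other vertex is a cut vertex either.

E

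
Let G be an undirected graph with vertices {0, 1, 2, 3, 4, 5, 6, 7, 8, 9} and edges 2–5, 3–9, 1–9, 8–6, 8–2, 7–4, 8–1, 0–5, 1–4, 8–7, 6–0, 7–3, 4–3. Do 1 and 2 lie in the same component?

Yes

From 1 we can reach 0, 1, 2, 3, 4, 5, 6, 7, 8, 9, which includes 2.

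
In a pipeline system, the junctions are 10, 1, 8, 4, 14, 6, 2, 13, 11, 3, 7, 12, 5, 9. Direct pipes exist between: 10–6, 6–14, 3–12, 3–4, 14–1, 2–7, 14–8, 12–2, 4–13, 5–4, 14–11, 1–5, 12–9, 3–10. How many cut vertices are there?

Removing 2 increases the component count from 1 to 2, so 2 is a cut vertex.
Removing 3 increases the component count from 1 to 2, so 3 is a cut vertex.
Removing 4 increases the component count from 1 to 2, so 4 is a cut vertex.
Likewise 12, 14 are cut vertices.
By contrast removing 9 leaves 1 component; it is not a cut vertex. No other vertex is a cut vertex either.

5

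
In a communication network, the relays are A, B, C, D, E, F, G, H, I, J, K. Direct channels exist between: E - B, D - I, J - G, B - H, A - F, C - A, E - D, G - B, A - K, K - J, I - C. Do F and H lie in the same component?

Yes

From F we can reach A, B, C, D, E, F, G, H, I, J, K, which includes H.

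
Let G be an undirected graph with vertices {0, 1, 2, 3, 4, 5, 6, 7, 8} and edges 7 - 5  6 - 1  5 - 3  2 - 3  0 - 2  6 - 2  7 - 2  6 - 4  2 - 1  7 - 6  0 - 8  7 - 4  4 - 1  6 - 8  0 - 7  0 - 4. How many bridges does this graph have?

0

The edges on the cycle 0-7-6-8-0 are not bridges since each lies on that cycle.
Every edge lies on some cycle, so there are no bridges.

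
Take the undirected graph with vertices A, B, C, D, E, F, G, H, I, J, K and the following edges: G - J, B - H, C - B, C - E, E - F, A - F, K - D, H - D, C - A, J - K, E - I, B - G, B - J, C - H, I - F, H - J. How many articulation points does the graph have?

1

Removing C increases the component count from 1 to 2, so C is a cut vertex.
By contrast removing F leaves 1 component; it is not a cut vertex. No other vertex is a cut vertex either.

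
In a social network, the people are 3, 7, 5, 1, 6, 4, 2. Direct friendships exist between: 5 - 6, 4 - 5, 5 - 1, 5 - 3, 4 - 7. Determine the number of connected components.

2

2 is isolated — a component by itself.
Starting from 1 we can reach 1, 3, 4, 5, 6, 7. That is one component of size 6.
Total: 2 components.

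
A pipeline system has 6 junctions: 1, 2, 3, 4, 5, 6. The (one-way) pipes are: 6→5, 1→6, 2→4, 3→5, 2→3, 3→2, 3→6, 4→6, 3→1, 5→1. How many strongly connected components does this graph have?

{1, 5, 6} are all mutually reachable — one SCC of size 3.
{2, 3} are all mutually reachable — one SCC of size 2.
{4} is an SCC by itself.
That gives 3 strongly connected components.

3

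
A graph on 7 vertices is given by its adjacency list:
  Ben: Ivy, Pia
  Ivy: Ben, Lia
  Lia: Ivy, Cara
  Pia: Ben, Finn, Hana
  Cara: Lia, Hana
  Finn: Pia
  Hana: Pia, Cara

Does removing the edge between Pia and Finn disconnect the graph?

Removing Pia-Finn leaves no path between Pia and Finn: the component count goes from 1 to 2. So it is a bridge.

Yes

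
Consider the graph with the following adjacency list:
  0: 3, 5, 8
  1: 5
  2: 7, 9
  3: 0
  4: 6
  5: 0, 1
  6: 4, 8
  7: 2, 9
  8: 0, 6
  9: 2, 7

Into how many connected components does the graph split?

2

Starting from 2 we can reach 2, 7, 9. That is one component of size 3.
Starting from 0 we can reach 0, 1, 3, 4, 5, 6, 8. That is one component of size 7.
Total: 2 components.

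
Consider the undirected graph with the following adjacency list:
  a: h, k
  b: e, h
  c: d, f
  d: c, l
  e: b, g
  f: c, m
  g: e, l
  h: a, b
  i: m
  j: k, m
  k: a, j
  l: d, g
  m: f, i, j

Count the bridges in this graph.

1

The edges on the cycle g-l-d-c-f-m-j-k-a-h-b-e-g are not bridges since each lies on that cycle.
But removing i-m disconnects i from m — this is a bridge.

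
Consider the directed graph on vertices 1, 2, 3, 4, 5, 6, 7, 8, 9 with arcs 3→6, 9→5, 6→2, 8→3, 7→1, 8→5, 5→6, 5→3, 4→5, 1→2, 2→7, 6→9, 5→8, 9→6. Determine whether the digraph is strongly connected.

No

There is no directed path from 3 to 4, so the graph is not strongly connected.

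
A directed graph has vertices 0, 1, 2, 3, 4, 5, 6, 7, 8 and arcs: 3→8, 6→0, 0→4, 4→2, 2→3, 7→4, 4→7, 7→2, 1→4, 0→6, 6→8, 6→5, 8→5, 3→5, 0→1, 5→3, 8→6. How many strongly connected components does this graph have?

{0, 1, 2, 3, 4, 5, 6, 7, 8} are all mutually reachable — one SCC of size 9.
That gives 1 strongly connected component.

1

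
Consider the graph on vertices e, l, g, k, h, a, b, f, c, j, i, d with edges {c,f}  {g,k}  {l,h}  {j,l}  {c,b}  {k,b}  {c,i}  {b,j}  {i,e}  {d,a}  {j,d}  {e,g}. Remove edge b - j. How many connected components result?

2

Before removal there is 1 component.
b - j is a bridge — removing it separates b's side from j's side.
After removal: 2 components.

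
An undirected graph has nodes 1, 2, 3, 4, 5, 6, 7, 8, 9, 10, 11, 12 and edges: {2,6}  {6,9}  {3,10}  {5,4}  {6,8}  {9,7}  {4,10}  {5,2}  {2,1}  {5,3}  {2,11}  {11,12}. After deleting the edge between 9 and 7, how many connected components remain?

Before removal there is 1 component.
9-7 is a bridge — removing it separates 9's side from 7's side.
After removal: 2 components.

2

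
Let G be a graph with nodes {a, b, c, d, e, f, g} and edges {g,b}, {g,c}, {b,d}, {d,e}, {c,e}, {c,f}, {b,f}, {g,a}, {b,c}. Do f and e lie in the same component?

Yes

From f we can reach a, b, c, d, e, f, g, which includes e.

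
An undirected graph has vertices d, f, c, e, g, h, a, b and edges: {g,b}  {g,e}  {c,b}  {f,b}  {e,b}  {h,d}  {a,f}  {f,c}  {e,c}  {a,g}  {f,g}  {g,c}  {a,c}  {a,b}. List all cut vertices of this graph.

Removing g, for instance, still leaves 2 components. No single vertex removal increases the component count — the graph has no articulation points.

none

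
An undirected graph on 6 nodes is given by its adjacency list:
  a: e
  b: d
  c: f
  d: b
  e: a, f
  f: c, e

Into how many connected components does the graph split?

2

Starting from b we can reach b, d. That is one component of size 2.
Starting from a we can reach a, c, e, f. That is one component of size 4.
Total: 2 components.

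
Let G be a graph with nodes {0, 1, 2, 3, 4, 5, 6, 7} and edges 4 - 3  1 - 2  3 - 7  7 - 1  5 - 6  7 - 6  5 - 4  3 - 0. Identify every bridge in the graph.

The edges on the cycle 5-4-3-7-6-5 are not bridges since each lies on that cycle.
But removing 1 - 2 disconnects 1 from 2; removing 7 - 1 disconnects 7 from 1; removing 3 - 0 disconnects 3 from 0 — these are bridges.

0-3, 1-2, 1-7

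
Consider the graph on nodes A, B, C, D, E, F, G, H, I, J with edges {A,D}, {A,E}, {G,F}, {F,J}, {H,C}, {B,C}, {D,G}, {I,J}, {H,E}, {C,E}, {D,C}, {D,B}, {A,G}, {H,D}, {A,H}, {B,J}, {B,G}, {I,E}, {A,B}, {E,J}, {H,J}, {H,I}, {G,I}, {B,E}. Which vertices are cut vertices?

Removing E, for instance, still leaves 1 component. No single vertex removal increases the component count — the graph has no articulation points.

none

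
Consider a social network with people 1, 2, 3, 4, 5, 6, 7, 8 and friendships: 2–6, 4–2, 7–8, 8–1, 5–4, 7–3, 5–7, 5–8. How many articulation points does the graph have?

5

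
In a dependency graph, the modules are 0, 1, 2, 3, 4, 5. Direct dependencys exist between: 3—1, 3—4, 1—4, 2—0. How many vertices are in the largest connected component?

5 is isolated — a component by itself.
Starting from 0 we can reach 0, 2. That is one component of size 2.
Starting from 1 we can reach 1, 3, 4. That is one component of size 3.
The largest has 3 vertices.

3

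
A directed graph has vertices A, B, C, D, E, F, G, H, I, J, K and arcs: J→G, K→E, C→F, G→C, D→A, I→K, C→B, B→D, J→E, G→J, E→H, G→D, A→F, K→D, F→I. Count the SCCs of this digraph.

6

{A, D, F, I, K} are all mutually reachable — one SCC of size 5.
{G, J} are all mutually reachable — one SCC of size 2.
{C} is an SCC by itself.
{B} is an SCC by itself.
{E} is an SCC by itself.
(and 1 more singleton SCC)
That gives 6 strongly connected components.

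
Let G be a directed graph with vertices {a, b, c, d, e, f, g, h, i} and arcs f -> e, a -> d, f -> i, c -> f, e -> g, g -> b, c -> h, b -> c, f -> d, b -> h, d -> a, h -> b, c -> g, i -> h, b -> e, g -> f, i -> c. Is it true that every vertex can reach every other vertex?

No

There is no directed path from a to c, so the graph is not strongly connected.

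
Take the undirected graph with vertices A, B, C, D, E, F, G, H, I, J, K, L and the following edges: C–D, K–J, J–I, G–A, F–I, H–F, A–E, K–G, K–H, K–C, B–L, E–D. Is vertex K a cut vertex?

Deleting K raises the number of components from 2 to 3, so K is a cut vertex.

Yes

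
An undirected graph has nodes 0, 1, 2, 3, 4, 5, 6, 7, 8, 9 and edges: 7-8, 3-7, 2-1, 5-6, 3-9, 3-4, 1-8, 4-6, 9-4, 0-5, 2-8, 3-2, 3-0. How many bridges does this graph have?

0

The edges on the cycle 2-1-8-2 are not bridges since each lies on that cycle.
Every edge lies on some cycle, so there are no bridges.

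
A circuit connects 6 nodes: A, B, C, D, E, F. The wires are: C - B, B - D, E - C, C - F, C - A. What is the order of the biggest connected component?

6

Starting from A we can reach A, B, C, D, E, F. That is one component of size 6.
The largest has 6 vertices.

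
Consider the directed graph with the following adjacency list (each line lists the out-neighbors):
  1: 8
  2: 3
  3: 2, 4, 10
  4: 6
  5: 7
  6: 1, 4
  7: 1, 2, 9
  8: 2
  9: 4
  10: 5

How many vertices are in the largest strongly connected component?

10

{1, 2, 3, 4, 5, 6, 7, 8, 9, 10} are all mutually reachable — one SCC of size 10.
The largest has 10 vertices.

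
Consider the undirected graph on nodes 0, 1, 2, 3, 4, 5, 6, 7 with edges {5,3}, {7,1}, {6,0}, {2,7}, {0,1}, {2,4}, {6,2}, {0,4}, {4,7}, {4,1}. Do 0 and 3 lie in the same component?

No

The component containing 0 is {0, 1, 2, 4, 6, 7}, and 3 is not in it.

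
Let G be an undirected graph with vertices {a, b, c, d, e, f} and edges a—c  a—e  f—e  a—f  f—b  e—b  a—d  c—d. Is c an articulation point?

No

Deleting c leaves 1 component (was 1) (its neighbors a, d remain connected to each other), so c is not a cut vertex.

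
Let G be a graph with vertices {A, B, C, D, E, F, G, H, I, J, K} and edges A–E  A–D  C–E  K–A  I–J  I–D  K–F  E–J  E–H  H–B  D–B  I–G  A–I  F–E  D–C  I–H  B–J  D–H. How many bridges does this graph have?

The edges on the cycle A-I-D-A are not bridges since each lies on that cycle.
But removing G–I disconnects G from I — this is a bridge.

1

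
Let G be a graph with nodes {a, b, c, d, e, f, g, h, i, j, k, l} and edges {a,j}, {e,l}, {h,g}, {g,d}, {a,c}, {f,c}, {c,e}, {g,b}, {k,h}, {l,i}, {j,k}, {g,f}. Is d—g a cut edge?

Yes

Removing d—g leaves no path between d and g: the component count goes from 1 to 2. So it is a bridge.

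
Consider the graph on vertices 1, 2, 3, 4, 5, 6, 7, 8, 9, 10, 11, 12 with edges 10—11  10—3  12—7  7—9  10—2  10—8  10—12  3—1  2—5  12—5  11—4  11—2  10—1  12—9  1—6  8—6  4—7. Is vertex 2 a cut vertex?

No

Deleting 2 leaves 1 component (was 1) (its neighbors 5, 10, 11 remain connected to each other), so 2 is not a cut vertex.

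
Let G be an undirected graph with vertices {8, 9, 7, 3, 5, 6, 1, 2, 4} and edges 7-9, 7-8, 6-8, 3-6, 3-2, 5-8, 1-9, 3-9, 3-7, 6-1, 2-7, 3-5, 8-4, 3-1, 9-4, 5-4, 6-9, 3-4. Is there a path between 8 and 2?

Yes

From 8 we can reach 1, 2, 3, 4, 5, 6, 7, 8, 9, which includes 2.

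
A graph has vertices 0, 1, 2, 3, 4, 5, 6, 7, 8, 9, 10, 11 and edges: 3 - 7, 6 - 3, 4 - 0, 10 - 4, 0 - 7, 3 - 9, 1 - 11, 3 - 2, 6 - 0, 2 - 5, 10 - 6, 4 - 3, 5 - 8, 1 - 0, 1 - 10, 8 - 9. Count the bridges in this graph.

1

The edges on the cycle 3-2-5-8-9-3 are not bridges since each lies on that cycle.
But removing 1 - 11 disconnects 1 from 11 — this is a bridge.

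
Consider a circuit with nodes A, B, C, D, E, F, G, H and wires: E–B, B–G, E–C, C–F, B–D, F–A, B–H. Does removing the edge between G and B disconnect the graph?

Yes

Removing G–B leaves no path between G and B: the component count goes from 1 to 2. So it is a bridge.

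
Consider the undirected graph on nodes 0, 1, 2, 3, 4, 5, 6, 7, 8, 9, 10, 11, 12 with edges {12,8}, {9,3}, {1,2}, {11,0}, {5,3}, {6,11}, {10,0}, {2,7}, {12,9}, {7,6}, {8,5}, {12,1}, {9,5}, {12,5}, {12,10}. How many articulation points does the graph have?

1

Removing 12 increases the component count from 2 to 3, so 12 is a cut vertex.
By contrast removing 5 leaves 2 components; it is not a cut vertex. No other vertex is a cut vertex either.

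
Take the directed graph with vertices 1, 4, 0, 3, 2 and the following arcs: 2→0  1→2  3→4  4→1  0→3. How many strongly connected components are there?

1

{0, 1, 2, 3, 4} are all mutually reachable — one SCC of size 5.
That gives 1 strongly connected component.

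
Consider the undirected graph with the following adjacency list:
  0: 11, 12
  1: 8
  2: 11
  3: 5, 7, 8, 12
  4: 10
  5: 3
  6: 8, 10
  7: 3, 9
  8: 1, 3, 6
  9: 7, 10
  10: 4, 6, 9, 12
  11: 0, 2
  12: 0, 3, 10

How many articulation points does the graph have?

6

Removing 0 increases the component count from 1 to 2, so 0 is a cut vertex.
Removing 3 increases the component count from 1 to 2, so 3 is a cut vertex.
Removing 8 increases the component count from 1 to 2, so 8 is a cut vertex.
Likewise 10, 11, 12 are cut vertices.
By contrast removing 2 leaves 1 component; it is not a cut vertex. No other vertex is a cut vertex either.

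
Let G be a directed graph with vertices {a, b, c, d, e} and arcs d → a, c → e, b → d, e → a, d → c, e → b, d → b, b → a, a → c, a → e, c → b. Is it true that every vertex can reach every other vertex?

From c we can reach every vertex (a, b, c, d, e), and every vertex can reach c (a, b, c, d, e). So the whole graph is one strongly connected component.

Yes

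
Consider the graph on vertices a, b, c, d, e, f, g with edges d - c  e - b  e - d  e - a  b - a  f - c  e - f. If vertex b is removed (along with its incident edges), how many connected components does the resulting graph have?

With b gone, the remaining components are: {g}; {a, c, d, e, f}.
That is 2 components.

2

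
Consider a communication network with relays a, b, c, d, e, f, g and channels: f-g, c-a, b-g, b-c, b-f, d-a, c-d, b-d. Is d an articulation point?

No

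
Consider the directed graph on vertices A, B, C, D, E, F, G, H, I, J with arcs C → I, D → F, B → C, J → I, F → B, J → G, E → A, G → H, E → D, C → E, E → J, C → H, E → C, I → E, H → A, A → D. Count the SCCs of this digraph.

1

{A, B, C, D, E, F, G, H, I, J} are all mutually reachable — one SCC of size 10.
That gives 1 strongly connected component.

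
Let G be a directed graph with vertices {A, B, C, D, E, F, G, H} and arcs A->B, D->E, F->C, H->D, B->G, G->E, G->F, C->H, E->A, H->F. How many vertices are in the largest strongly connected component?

8

{A, B, C, D, E, F, G, H} are all mutually reachable — one SCC of size 8.
The largest has 8 vertices.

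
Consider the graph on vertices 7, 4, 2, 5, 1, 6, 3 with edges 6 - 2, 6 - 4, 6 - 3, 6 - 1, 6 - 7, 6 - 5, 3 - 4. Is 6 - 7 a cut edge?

Removing 6 - 7 leaves no path between 6 and 7: the component count goes from 1 to 2. So it is a bridge.

Yes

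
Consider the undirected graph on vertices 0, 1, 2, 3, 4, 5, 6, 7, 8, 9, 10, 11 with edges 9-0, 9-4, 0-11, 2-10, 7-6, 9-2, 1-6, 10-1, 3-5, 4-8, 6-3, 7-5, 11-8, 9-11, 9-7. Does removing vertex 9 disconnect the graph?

Yes

Deleting 9 raises the number of components from 1 to 2, so 9 is a cut vertex.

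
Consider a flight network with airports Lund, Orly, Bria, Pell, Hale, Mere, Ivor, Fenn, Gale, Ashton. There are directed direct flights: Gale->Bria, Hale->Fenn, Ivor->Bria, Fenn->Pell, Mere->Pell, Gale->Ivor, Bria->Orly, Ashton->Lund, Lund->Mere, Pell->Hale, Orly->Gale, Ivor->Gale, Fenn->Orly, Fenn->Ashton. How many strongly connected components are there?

{Fenn, Hale, Lund, Mere, Pell, Ashton} are all mutually reachable — one SCC of size 6.
{Bria, Gale, Ivor, Orly} are all mutually reachable — one SCC of size 4.
That gives 2 strongly connected components.

2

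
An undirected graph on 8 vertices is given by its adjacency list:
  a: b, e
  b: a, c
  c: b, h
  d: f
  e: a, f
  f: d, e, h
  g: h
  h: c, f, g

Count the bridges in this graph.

2

The edges on the cycle h-c-b-a-e-f-h are not bridges since each lies on that cycle.
But removing h-g disconnects h from g; removing f-d disconnects f from d — these are bridges.
That makes 2 bridges.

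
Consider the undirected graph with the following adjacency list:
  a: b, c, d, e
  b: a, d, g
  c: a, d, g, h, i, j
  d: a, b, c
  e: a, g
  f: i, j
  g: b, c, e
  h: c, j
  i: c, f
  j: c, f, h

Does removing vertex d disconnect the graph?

Deleting d leaves 1 component (was 1) (its neighbors a, b, c remain connected to each other), so d is not a cut vertex.

No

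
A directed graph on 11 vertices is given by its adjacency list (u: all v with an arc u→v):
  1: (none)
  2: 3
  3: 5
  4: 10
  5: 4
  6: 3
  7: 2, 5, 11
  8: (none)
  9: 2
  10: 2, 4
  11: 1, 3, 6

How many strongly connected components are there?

{2, 3, 4, 5, 10} are all mutually reachable — one SCC of size 5.
{1} is an SCC by itself.
{8} is an SCC by itself.
{9} is an SCC by itself.
{7} is an SCC by itself.
(and 2 more singleton SCCs)
That gives 7 strongly connected components.

7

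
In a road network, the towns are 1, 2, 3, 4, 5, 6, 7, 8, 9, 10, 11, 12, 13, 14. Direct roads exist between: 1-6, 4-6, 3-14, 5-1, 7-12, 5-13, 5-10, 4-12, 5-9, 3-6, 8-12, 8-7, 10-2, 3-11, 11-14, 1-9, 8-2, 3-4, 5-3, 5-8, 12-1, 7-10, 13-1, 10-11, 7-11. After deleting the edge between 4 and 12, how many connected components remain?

1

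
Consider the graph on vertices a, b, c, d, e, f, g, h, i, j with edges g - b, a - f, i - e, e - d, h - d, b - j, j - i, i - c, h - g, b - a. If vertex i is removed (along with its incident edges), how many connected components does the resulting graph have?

With i gone, the remaining components are: {c}; {a, b, d, e, f, g, h, j}.
That is 2 components.

2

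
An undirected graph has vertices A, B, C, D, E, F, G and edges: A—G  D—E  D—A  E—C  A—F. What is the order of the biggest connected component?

6

B is isolated — a component by itself.
Starting from A we can reach A, C, D, E, F, G. That is one component of size 6.
The largest has 6 vertices.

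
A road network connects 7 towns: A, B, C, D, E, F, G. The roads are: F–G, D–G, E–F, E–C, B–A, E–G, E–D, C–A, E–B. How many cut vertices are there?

Removing E increases the component count from 1 to 2, so E is a cut vertex.
By contrast removing C leaves 1 component; it is not a cut vertex. No other vertex is a cut vertex either.

1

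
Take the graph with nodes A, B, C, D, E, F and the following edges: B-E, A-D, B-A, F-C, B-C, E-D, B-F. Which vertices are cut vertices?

Removing B increases the component count from 1 to 2, so B is a cut vertex.
By contrast removing E leaves 1 component; it is not a cut vertex. No other vertex is a cut vertex either.

B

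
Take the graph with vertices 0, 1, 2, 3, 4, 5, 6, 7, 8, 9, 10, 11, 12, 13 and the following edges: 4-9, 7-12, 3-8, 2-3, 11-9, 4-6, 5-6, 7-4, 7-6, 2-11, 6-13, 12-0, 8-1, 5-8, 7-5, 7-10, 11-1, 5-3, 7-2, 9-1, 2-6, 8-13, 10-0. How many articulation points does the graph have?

1

Removing 7 increases the component count from 1 to 2, so 7 is a cut vertex.
By contrast removing 3 leaves 1 component; it is not a cut vertex. No other vertex is a cut vertex either.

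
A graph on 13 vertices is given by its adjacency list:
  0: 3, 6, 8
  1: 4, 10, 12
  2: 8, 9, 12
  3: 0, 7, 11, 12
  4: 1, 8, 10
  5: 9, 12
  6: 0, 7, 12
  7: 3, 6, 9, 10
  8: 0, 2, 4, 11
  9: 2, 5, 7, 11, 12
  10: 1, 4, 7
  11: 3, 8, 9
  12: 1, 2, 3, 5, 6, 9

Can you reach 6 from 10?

From 10 we can reach 0, 1, 2, 3, 4, 5, 6, 7, 8, 9, 10, 11, 12, which includes 6.

Yes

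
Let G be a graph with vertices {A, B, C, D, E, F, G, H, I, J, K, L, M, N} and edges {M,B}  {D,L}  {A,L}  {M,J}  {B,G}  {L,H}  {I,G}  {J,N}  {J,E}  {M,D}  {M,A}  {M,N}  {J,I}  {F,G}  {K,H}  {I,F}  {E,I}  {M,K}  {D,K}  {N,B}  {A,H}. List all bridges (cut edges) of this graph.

none

The edges on the cycle J-E-I-J are not bridges since each lies on that cycle.
Every edge lies on some cycle, so there are no bridges.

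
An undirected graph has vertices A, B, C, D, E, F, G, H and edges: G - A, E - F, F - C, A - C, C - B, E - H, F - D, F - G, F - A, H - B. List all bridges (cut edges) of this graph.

D-F

The edges on the cycle F-G-A-F are not bridges since each lies on that cycle.
But removing D - F disconnects D from F — this is a bridge.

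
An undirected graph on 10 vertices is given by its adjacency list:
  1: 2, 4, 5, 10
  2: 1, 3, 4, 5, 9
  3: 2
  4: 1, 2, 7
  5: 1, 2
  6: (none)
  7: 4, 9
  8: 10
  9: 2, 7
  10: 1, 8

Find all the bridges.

The edges on the cycle 4-2-5-1-4 are not bridges since each lies on that cycle.
But removing 3-2 disconnects 3 from 2; removing 10-1 disconnects 10 from 1; removing 8-10 disconnects 8 from 10 — these are bridges.

1-10, 10-8, 2-3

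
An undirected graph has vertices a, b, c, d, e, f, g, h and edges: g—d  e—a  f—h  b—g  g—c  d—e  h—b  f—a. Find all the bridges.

c-g

The edges on the cycle f-h-b-g-d-e-a-f are not bridges since each lies on that cycle.
But removing g—c disconnects g from c — this is a bridge.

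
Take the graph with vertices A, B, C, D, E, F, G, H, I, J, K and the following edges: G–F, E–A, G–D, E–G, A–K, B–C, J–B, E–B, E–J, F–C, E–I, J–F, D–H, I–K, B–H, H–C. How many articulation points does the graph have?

Removing E increases the component count from 1 to 2, so E is a cut vertex.
By contrast removing F leaves 1 component; it is not a cut vertex. No other vertex is a cut vertex either.

1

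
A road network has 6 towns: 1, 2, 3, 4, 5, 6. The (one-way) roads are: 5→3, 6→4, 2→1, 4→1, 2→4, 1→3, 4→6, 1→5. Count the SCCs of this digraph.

5

{4, 6} are all mutually reachable — one SCC of size 2.
{5} is an SCC by itself.
{3} is an SCC by itself.
{2} is an SCC by itself.
{1} is an SCC by itself.
That gives 5 strongly connected components.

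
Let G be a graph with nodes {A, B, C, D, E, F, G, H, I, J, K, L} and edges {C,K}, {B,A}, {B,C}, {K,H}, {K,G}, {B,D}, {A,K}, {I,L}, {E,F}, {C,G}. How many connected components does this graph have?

4

J is isolated — a component by itself.
Starting from E we can reach E, F. That is one component of size 2.
Starting from I we can reach I, L. That is one component of size 2.
Starting from A we can reach A, B, C, D, G, H, K. That is one component of size 7.
Total: 4 components.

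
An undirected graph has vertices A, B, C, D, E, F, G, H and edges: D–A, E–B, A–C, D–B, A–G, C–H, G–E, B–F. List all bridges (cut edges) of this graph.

A-C, B-F, C-H

The edges on the cycle D-A-G-E-B-D are not bridges since each lies on that cycle.
But removing C–H disconnects C from H; removing A–C disconnects A from C; removing B–F disconnects B from F — these are bridges.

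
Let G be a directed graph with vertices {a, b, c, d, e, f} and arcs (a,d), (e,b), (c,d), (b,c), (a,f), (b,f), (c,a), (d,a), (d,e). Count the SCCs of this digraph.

{a, b, c, d, e} are all mutually reachable — one SCC of size 5.
{f} is an SCC by itself.
That gives 2 strongly connected components.

2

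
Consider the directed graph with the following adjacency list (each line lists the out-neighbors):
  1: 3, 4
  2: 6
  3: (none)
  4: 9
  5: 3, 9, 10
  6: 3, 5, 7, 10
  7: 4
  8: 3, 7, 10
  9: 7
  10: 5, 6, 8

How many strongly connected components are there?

{5, 6, 8, 10} are all mutually reachable — one SCC of size 4.
{4, 7, 9} are all mutually reachable — one SCC of size 3.
{3} is an SCC by itself.
{1} is an SCC by itself.
{2} is an SCC by itself.
That gives 5 strongly connected components.

5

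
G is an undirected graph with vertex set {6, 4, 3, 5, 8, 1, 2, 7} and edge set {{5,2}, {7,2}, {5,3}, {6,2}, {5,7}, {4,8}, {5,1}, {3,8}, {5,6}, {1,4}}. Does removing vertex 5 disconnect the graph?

Yes

Deleting 5 raises the number of components from 1 to 2, so 5 is a cut vertex.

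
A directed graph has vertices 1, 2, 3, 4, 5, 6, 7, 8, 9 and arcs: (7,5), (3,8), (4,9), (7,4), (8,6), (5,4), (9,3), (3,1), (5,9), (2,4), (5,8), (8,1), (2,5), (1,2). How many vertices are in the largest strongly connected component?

{1, 2, 3, 4, 5, 8, 9} are all mutually reachable — one SCC of size 7.
{6} is an SCC by itself.
{7} is an SCC by itself.
The largest has 7 vertices.

7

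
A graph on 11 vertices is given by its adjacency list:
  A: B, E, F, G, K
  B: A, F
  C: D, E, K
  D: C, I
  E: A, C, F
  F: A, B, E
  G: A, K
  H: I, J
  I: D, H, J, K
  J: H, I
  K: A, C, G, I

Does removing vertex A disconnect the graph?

No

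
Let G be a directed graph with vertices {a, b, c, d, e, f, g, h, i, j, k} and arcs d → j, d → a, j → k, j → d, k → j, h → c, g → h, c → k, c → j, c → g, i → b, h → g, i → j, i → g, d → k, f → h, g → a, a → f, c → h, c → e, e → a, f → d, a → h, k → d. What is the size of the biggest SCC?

{a, c, d, e, f, g, h, j, k} are all mutually reachable — one SCC of size 9.
{i} is an SCC by itself.
{b} is an SCC by itself.
The largest has 9 vertices.

9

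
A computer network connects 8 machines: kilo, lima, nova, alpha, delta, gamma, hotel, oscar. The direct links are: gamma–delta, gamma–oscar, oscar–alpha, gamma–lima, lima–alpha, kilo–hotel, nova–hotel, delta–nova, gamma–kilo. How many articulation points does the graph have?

1

Removing gamma increases the component count from 1 to 2, so gamma is a cut vertex.
By contrast removing nova leaves 1 component; it is not a cut vertex. No other vertex is a cut vertex either.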